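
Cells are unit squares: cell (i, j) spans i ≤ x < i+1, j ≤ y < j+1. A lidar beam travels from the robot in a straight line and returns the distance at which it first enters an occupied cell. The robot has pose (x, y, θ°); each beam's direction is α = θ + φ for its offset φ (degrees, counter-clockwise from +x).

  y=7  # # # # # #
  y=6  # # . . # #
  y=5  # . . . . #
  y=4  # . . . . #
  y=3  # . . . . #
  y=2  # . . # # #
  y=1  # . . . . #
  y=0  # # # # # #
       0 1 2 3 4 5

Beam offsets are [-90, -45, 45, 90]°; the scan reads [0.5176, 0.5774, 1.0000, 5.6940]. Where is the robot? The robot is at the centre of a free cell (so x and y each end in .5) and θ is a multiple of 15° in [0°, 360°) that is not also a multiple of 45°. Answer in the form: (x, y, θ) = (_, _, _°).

Enumerate (i+0.5, j+0.5, θ) over the 20 free cells and 16 admissible headings. For each, cast all 4 beams and compare to the given ranges.
  (3.5, 1.5, 30°): beam 1 = 0.5774 ≠ 0.5176 ✗
  (2.5, 3.5, 210°): beam 1 = 2.8868 ≠ 0.5176 ✗
  (1.5, 5.5, 60°): beam 1 = 4.0415 ≠ 0.5176 ✗
  (1.5, 2.5, 210°): beam 1 = 1.0000 ≠ 0.5176 ✗
  …
  (2.5, 1.5, 345°): r_1=0.5176, r_2=0.5774, r_3=1.0000, r_4=5.6940 — all match ✓
Unique over the lattice → pose = (2.5, 1.5, 345°).

(x, y, θ) = (2.5, 1.5, 345°)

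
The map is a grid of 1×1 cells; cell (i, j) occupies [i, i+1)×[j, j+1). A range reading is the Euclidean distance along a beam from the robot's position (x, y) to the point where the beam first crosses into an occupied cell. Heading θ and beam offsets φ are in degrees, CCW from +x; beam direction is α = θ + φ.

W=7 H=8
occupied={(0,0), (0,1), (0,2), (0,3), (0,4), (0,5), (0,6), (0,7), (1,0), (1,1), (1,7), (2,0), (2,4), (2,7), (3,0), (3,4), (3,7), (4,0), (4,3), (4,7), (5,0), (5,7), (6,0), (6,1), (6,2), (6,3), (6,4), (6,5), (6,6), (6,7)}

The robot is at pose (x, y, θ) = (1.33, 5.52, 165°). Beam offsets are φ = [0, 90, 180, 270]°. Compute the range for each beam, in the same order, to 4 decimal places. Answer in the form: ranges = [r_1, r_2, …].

beam 1: φ=0°, α=165°
  direction (-0.9659, 0.2588); cell (1,5); t to first gridline: x 0.3416, y 1.8546 (then +1.0353 / +3.8637)
    (0,5) via x @ 0.3416  # hit
  → r_1 = 0.3416
beam 2: φ=90°, α=255°
  direction (-0.2588, -0.9659); cell (1,5); t to first gridline: x 1.2750, y 0.5383 (then +3.8637 / +1.0353)
    (1,4) via y @ 0.5383
    (0,4) via x @ 1.2750  # hit
  → r_2 = 1.2750
beam 3: φ=180°, α=345°
  direction (0.9659, -0.2588); cell (1,5); t to first gridline: x 0.6936, y 2.0091 (then +1.0353 / +3.8637)
    (2,5) via x @ 0.6936
    (3,5) via x @ 1.7289
    (3,4) via y @ 2.0091  # hit
  → r_3 = 2.0091
beam 4: φ=270°, α=75°
  direction (0.2588, 0.9659); cell (1,5); t to first gridline: x 2.5887, y 0.4969 (then +3.8637 / +1.0353)
    (1,6) via y @ 0.4969
    (1,7) via y @ 1.5322  # hit
  → r_4 = 1.5322

ranges = [0.3416, 1.2750, 2.0091, 1.5322]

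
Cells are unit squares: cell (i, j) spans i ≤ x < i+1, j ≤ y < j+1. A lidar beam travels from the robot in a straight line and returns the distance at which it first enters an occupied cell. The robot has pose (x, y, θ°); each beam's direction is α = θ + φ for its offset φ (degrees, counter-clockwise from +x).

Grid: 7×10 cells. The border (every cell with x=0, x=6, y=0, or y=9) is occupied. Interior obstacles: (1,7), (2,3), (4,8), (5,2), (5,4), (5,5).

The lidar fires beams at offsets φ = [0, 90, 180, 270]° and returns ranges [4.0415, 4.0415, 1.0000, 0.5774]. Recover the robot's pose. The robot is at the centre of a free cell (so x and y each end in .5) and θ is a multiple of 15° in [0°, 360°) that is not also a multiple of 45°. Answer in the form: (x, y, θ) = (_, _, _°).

The pose lattice has 34·16 = 544 candidates. Test each by forward raycasting.
  (1.5, 6.5, 210°): beam 1 = 0.5774 ≠ 4.0415 ✗
  (2.5, 8.5, 150°): beam 1 = 1.0000 ≠ 4.0415 ✗
  (1.5, 3.5, 30°): beam 1 = 0.5774 ≠ 4.0415 ✗
  (2.5, 6.5, 165°): beam 1 = 1.5529 ≠ 4.0415 ✗
  …
  (4.5, 5.5, 120°): r_1=4.0415, r_2=4.0415, r_3=1.0000, r_4=0.5774 — all match ✓
Unique over the lattice → pose = (4.5, 5.5, 120°).

(x, y, θ) = (4.5, 5.5, 120°)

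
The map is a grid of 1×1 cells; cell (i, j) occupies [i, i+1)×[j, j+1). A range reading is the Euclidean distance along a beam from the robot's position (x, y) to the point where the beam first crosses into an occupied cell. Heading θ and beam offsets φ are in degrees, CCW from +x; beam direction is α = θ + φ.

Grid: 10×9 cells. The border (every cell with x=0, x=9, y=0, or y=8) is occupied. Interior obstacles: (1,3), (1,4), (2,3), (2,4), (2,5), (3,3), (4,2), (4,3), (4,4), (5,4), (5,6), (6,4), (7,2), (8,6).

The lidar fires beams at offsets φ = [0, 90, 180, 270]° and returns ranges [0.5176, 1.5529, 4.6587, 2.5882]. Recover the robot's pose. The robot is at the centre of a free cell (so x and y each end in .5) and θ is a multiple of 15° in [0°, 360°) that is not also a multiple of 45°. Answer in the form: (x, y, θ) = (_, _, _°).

The pose lattice has 42·16 = 672 candidates. Test each by forward raycasting.
  (6.5, 3.5, 15°): beam 1 = 2.5882 ≠ 0.5176 ✗
  (1.5, 7.5, 15°): beam 1 = 1.9319 ≠ 0.5176 ✗
  (5.5, 3.5, 150°): beam 1 = 0.5774 ≠ 0.5176 ✗
  …
  (7.5, 3.5, 285°): r_1=0.5176, r_2=1.5529, r_3=4.6587, r_4=2.5882 — all match ✓
No second candidate reproduces the full scan.

(x, y, θ) = (7.5, 3.5, 285°)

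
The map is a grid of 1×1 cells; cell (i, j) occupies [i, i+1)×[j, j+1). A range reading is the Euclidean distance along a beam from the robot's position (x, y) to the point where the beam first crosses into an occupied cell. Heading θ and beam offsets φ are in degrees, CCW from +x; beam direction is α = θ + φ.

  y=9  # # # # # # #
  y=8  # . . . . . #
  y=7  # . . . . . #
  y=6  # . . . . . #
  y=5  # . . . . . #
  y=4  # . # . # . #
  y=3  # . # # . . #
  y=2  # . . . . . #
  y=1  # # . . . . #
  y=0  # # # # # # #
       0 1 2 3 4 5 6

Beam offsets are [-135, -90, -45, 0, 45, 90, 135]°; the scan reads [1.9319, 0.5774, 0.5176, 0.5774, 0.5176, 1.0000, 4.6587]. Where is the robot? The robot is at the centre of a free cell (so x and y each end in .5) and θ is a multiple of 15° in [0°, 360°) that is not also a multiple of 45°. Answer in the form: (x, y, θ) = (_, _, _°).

(x, y, θ) = (5.5, 8.5, 60°)

The pose lattice has 35·16 = 560 candidates. Test each by forward raycasting.
  (5.5, 8.5, 15°): beam 1 = 5.0000 ≠ 1.9319 ✗
  (5.5, 1.5, 120°): beam 1 = 0.5176 ≠ 1.9319 ✗
  (1.5, 5.5, 195°): beam 1 = 4.0415 ≠ 1.9319 ✗
  (2.5, 5.5, 15°): beam 1 = 0.5774 ≠ 1.9319 ✗
  (4.5, 5.5, 240°): beam 1 = 3.6235 ≠ 1.9319 ✗
  …
  (5.5, 8.5, 60°): r_1=1.9319, r_2=0.5774, r_3=0.5176, r_4=0.5774, r_5=0.5176, r_6=1.0000, r_7=4.6587 — all match ✓
No second candidate reproduces the full scan.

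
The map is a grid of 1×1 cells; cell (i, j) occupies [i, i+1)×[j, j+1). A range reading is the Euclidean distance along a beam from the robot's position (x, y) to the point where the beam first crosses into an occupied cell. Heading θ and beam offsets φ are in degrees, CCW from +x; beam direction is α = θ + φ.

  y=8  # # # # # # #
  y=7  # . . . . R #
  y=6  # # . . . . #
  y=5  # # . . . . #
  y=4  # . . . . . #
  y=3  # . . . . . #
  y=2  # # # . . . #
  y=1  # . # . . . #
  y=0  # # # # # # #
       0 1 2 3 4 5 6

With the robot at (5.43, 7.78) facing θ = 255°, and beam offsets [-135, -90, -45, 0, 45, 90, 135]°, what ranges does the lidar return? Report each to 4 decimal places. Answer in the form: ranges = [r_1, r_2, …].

beam 1: φ=-135°, α=120°
  dir = (cos 120°, sin 120°) = (-0.5000, 0.8660); from cell (5,7)
  next x-line at t=0.8600, next y-line at t=0.2540; Δt_x=2.0000, Δt_y=1.1547
    y: enter (5,8) at t=0.2540 ← occupied
  → r_1 = 0.2540
beam 2: φ=-90°, α=165°
  dir = (cos 165°, sin 165°) = (-0.9659, 0.2588); from cell (5,7)
  next x-line at t=0.4452, next y-line at t=0.8500; Δt_x=1.0353, Δt_y=3.8637
    x: enter (4,7) at t=0.4452
    y: enter (4,8) at t=0.8500 ← occupied
  → r_2 = 0.8500
beam 3: φ=-45°, α=210°
  dir = (cos 210°, sin 210°) = (-0.8660, -0.5000); from cell (5,7)
  next x-line at t=0.4965, next y-line at t=1.5600; Δt_x=1.1547, Δt_y=2.0000
    x: enter (4,7) at t=0.4965
    y: enter (4,6) at t=1.5600
    x: enter (3,6) at t=1.6512
    x: enter (2,6) at t=2.8059
    y: enter (2,5) at t=3.5600
    x: enter (1,5) at t=3.9606 ← occupied
  → r_3 = 3.9606
beam 4: φ=0°, α=255°
  dir = (cos 255°, sin 255°) = (-0.2588, -0.9659); from cell (5,7)
  next x-line at t=1.6614, next y-line at t=0.8075; Δt_x=3.8637, Δt_y=1.0353
    y: enter (5,6) at t=0.8075
    x: enter (4,6) at t=1.6614
    y: enter (4,5) at t=1.8428
    y: enter (4,4) at t=2.8781
    y: enter (4,3) at t=3.9133
    y: enter (4,2) at t=4.9486
    x: enter (3,2) at t=5.5251
    y: enter (3,1) at t=5.9839
    y: enter (3,0) at t=7.0192 ← occupied
  → r_4 = 7.0192
beam 5: φ=45°, α=300°
  dir = (cos 300°, sin 300°) = (0.5000, -0.8660); from cell (5,7)
  next x-line at t=1.1400, next y-line at t=0.9007; Δt_x=2.0000, Δt_y=1.1547
    y: enter (5,6) at t=0.9007
    x: enter (6,6) at t=1.1400 ← occupied
  → r_5 = 1.1400
beam 6: φ=90°, α=345°
  dir = (cos 345°, sin 345°) = (0.9659, -0.2588); from cell (5,7)
  next x-line at t=0.5901, next y-line at t=3.0137; Δt_x=1.0353, Δt_y=3.8637
    x: enter (6,7) at t=0.5901 ← occupied
  → r_6 = 0.5901
beam 7: φ=135°, α=30°
  dir = (cos 30°, sin 30°) = (0.8660, 0.5000); from cell (5,7)
  next x-line at t=0.6582, next y-line at t=0.4400; Δt_x=1.1547, Δt_y=2.0000
    y: enter (5,8) at t=0.4400 ← occupied
  → r_7 = 0.4400

ranges = [0.2540, 0.8500, 3.9606, 7.0192, 1.1400, 0.5901, 0.4400]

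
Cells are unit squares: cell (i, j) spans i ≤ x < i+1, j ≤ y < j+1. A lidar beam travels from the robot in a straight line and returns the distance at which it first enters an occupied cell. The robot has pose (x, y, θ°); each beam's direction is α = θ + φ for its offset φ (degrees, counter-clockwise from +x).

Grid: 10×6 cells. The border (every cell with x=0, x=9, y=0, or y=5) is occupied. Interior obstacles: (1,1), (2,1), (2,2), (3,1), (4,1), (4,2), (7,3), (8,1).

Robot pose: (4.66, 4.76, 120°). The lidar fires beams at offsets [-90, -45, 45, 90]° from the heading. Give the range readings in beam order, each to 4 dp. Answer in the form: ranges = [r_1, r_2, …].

beam 1: φ=-90°, α=30°
  dir = (cos 30°, sin 30°) = (0.8660, 0.5000); from cell (4,4)
  next x-line at t=0.3926, next y-line at t=0.4800; Δt_x=1.1547, Δt_y=2.0000
    x: enter (5,4) at t=0.3926
    y: enter (5,5) at t=0.4800 ← occupied
  → r_1 = 0.4800
beam 2: φ=-45°, α=75°
  dir = (cos 75°, sin 75°) = (0.2588, 0.9659); from cell (4,4)
  next x-line at t=1.3137, next y-line at t=0.2485; Δt_x=3.8637, Δt_y=1.0353
    y: enter (4,5) at t=0.2485 ← occupied
  → r_2 = 0.2485
beam 3: φ=45°, α=165°
  dir = (cos 165°, sin 165°) = (-0.9659, 0.2588); from cell (4,4)
  next x-line at t=0.6833, next y-line at t=0.9273; Δt_x=1.0353, Δt_y=3.8637
    x: enter (3,4) at t=0.6833
    y: enter (3,5) at t=0.9273 ← occupied
  → r_3 = 0.9273
beam 4: φ=90°, α=210°
  dir = (cos 210°, sin 210°) = (-0.8660, -0.5000); from cell (4,4)
  next x-line at t=0.7621, next y-line at t=1.5200; Δt_x=1.1547, Δt_y=2.0000
    x: enter (3,4) at t=0.7621
    y: enter (3,3) at t=1.5200
    x: enter (2,3) at t=1.9168
    x: enter (1,3) at t=3.0715
    y: enter (1,2) at t=3.5200
    x: enter (0,2) at t=4.2262 ← occupied
  → r_4 = 4.2262

ranges = [0.4800, 0.2485, 0.9273, 4.2262]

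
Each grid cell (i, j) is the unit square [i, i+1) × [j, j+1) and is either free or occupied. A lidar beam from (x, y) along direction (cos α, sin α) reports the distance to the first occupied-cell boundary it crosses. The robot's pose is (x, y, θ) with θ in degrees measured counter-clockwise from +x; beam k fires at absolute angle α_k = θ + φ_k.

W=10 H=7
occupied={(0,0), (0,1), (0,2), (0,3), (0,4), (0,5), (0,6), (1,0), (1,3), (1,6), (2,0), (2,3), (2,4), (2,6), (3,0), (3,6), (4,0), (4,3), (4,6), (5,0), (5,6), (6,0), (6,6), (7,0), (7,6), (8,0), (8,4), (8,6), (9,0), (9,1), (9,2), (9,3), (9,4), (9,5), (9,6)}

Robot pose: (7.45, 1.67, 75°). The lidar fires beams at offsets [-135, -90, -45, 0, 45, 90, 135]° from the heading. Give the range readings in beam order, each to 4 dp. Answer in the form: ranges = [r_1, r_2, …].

ranges = [0.7736, 1.6047, 1.7898, 2.4122, 4.9999, 5.1387, 1.3400]

beam 1: φ=-135°, α=300°
  cosα=0.5000 sinα=-0.8660 | (7,1) | tMaxX 1.1000 tMaxY 0.7736 | tΔX 2.0000 tΔY 1.1547
    t=0.7736 [y] (7,0) — stop
  → r_1 = 0.7736
beam 2: φ=-90°, α=345°
  cosα=0.9659 sinα=-0.2588 | (7,1) | tMaxX 0.5694 tMaxY 2.5887 | tΔX 1.0353 tΔY 3.8637
    t=0.5694 [x] (8,1)
    t=1.6047 [x] (9,1) — stop
  → r_2 = 1.6047
beam 3: φ=-45°, α=30°
  cosα=0.8660 sinα=0.5000 | (7,1) | tMaxX 0.6351 tMaxY 0.6600 | tΔX 1.1547 tΔY 2.0000
    t=0.6351 [x] (8,1)
    t=0.6600 [y] (8,2)
    t=1.7898 [x] (9,2) — stop
  → r_3 = 1.7898
beam 4: φ=0°, α=75°
  cosα=0.2588 sinα=0.9659 | (7,1) | tMaxX 2.1250 tMaxY 0.3416 | tΔX 3.8637 tΔY 1.0353
    t=0.3416 [y] (7,2)
    t=1.3769 [y] (7,3)
    t=2.1250 [x] (8,3)
    t=2.4122 [y] (8,4) — stop
  → r_4 = 2.4122
beam 5: φ=45°, α=120°
  cosα=-0.5000 sinα=0.8660 | (7,1) | tMaxX 0.9000 tMaxY 0.3811 | tΔX 2.0000 tΔY 1.1547
    t=0.3811 [y] (7,2)
    t=0.9000 [x] (6,2)
    t=1.5358 [y] (6,3)
    t=2.6905 [y] (6,4)
    t=2.9000 [x] (5,4)
    t=3.8452 [y] (5,5)
    t=4.9000 [x] (4,5)
    t=4.9999 [y] (4,6) — stop
  → r_5 = 4.9999
beam 6: φ=90°, α=165°
  cosα=-0.9659 sinα=0.2588 | (7,1) | tMaxX 0.4659 tMaxY 1.2750 | tΔX 1.0353 tΔY 3.8637
    t=0.4659 [x] (6,1)
    t=1.2750 [y] (6,2)
    t=1.5012 [x] (5,2)
    t=2.5364 [x] (4,2)
    t=3.5717 [x] (3,2)
    t=4.6070 [x] (2,2)
    t=5.1387 [y] (2,3) — stop
  → r_6 = 5.1387
beam 7: φ=135°, α=210°
  cosα=-0.8660 sinα=-0.5000 | (7,1) | tMaxX 0.5196 tMaxY 1.3400 | tΔX 1.1547 tΔY 2.0000
    t=0.5196 [x] (6,1)
    t=1.3400 [y] (6,0) — stop
  → r_7 = 1.3400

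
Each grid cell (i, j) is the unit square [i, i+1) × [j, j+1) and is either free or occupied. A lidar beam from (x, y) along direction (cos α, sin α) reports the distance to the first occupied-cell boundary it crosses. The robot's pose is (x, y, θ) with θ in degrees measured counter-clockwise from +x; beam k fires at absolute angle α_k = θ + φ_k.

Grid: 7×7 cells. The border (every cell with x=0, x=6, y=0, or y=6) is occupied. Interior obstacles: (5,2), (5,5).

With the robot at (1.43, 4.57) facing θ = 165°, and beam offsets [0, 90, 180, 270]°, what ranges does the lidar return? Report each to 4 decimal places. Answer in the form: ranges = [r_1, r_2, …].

ranges = [0.4452, 1.6614, 4.7312, 1.4804]

beam 1: φ=0°, α=165°
  cosα=-0.9659 sinα=0.2588 | (1,4) | tMaxX 0.4452 tMaxY 1.6614 | tΔX 1.0353 tΔY 3.8637
    t=0.4452 [x] (0,4) — stop
  → r_1 = 0.4452
beam 2: φ=90°, α=255°
  cosα=-0.2588 sinα=-0.9659 | (1,4) | tMaxX 1.6614 tMaxY 0.5901 | tΔX 3.8637 tΔY 1.0353
    t=0.5901 [y] (1,3)
    t=1.6254 [y] (1,2)
    t=1.6614 [x] (0,2) — stop
  → r_2 = 1.6614
beam 3: φ=180°, α=345°
  cosα=0.9659 sinα=-0.2588 | (1,4) | tMaxX 0.5901 tMaxY 2.2023 | tΔX 1.0353 tΔY 3.8637
    t=0.5901 [x] (2,4)
    t=1.6254 [x] (3,4)
    t=2.2023 [y] (3,3)
    t=2.6607 [x] (4,3)
    t=3.6959 [x] (5,3)
    t=4.7312 [x] (6,3) — stop
  → r_3 = 4.7312
beam 4: φ=270°, α=75°
  cosα=0.2588 sinα=0.9659 | (1,4) | tMaxX 2.2023 tMaxY 0.4452 | tΔX 3.8637 tΔY 1.0353
    t=0.4452 [y] (1,5)
    t=1.4804 [y] (1,6) — stop
  → r_4 = 1.4804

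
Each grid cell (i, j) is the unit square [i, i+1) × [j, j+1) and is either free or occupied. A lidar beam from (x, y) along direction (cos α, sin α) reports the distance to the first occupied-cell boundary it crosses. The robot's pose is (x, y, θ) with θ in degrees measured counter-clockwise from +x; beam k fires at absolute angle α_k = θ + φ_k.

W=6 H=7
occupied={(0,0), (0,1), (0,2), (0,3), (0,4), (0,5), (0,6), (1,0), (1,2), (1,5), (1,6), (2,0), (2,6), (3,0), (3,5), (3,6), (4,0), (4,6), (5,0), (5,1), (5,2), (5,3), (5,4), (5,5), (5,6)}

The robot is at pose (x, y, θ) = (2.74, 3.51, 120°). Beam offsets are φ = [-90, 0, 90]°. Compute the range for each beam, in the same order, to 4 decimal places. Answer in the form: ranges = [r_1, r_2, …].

beam 1: φ=-90°, α=30°
  direction (0.8660, 0.5000); cell (2,3); t to first gridline: x 0.3002, y 0.9800 (then +1.1547 / +2.0000)
    (3,3) via x @ 0.3002
    (3,4) via y @ 0.9800
    (4,4) via x @ 1.4549
    (5,4) via x @ 2.6096  # hit
  → r_1 = 2.6096
beam 2: φ=0°, α=120°
  direction (-0.5000, 0.8660); cell (2,3); t to first gridline: x 1.4800, y 0.5658 (then +2.0000 / +1.1547)
    (2,4) via y @ 0.5658
    (1,4) via x @ 1.4800
    (1,5) via y @ 1.7205  # hit
  → r_2 = 1.7205
beam 3: φ=90°, α=210°
  direction (-0.8660, -0.5000); cell (2,3); t to first gridline: x 0.8545, y 1.0200 (then +1.1547 / +2.0000)
    (1,3) via x @ 0.8545
    (1,2) via y @ 1.0200  # hit
  → r_3 = 1.0200

ranges = [2.6096, 1.7205, 1.0200]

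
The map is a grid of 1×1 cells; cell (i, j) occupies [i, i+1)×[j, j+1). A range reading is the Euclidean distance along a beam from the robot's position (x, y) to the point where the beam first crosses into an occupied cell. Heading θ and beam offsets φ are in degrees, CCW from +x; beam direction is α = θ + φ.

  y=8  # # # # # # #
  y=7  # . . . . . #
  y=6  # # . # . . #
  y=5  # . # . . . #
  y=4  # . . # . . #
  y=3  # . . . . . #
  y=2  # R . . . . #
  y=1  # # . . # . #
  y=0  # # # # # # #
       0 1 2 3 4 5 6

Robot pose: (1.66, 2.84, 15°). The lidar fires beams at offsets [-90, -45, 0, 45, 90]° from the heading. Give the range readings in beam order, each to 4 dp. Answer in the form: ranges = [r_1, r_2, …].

ranges = [0.8696, 2.7020, 4.4931, 2.4942, 2.5500]

beam 1: φ=-90°, α=285°
  d=(0.2588,-0.9659)  start (1,2)  tX=1.3137 tY=0.8696  stride 1/|dx|=3.8637 1/|dy|=1.0353
    cross y-line → (1,1), t=0.8696 (wall)
  → r_1 = 0.8696
beam 2: φ=-45°, α=330°
  d=(0.8660,-0.5000)  start (1,2)  tX=0.3926 tY=1.6800  stride 1/|dx|=1.1547 1/|dy|=2.0000
    cross x-line → (2,2), t=0.3926
    cross x-line → (3,2), t=1.5473
    cross y-line → (3,1), t=1.6800
    cross x-line → (4,1), t=2.7020 (wall)
  → r_2 = 2.7020
beam 3: φ=0°, α=15°
  d=(0.9659,0.2588)  start (1,2)  tX=0.3520 tY=0.6182  stride 1/|dx|=1.0353 1/|dy|=3.8637
    cross x-line → (2,2), t=0.3520
    cross y-line → (2,3), t=0.6182
    cross x-line → (3,3), t=1.3873
    cross x-line → (4,3), t=2.4225
    cross x-line → (5,3), t=3.4578
    cross y-line → (5,4), t=4.4819
    cross x-line → (6,4), t=4.4931 (wall)
  → r_3 = 4.4931
beam 4: φ=45°, α=60°
  d=(0.5000,0.8660)  start (1,2)  tX=0.6800 tY=0.1848  stride 1/|dx|=2.0000 1/|dy|=1.1547
    cross y-line → (1,3), t=0.1848
    cross x-line → (2,3), t=0.6800
    cross y-line → (2,4), t=1.3395
    cross y-line → (2,5), t=2.4942 (wall)
  → r_4 = 2.4942
beam 5: φ=90°, α=105°
  d=(-0.2588,0.9659)  start (1,2)  tX=2.5500 tY=0.1656  stride 1/|dx|=3.8637 1/|dy|=1.0353
    cross y-line → (1,3), t=0.1656
    cross y-line → (1,4), t=1.2009
    cross y-line → (1,5), t=2.2362
    cross x-line → (0,5), t=2.5500 (wall)
  → r_5 = 2.5500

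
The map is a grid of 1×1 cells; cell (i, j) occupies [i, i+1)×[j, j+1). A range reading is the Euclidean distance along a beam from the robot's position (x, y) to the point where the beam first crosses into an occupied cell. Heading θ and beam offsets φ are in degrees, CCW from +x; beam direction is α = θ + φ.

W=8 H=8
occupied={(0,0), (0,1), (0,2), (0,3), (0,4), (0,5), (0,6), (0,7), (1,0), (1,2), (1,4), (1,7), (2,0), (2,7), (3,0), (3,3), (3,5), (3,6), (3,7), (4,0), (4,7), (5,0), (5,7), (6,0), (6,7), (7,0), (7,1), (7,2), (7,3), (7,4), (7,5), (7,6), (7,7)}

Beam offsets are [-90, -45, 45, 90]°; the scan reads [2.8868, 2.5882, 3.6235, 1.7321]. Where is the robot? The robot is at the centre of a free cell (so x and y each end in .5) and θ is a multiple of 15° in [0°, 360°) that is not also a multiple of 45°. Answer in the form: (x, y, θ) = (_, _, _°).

Enumerate (i+0.5, j+0.5, θ) over the 31 free cells and 16 admissible headings. For each, cast all 4 beams and compare to the given ranges.
  (3.5, 4.5, 15°): beam 1 = 0.5176 ≠ 2.8868 ✗
  (4.5, 4.5, 255°): beam 1 = 3.6235 ≠ 2.8868 ✗
  (5.5, 6.5, 255°): beam 1 = 1.5529 ≠ 2.8868 ✗
  (2.5, 2.5, 195°): beam 1 = 1.9319 ≠ 2.8868 ✗
  …
  (4.5, 3.5, 30°): r_1=2.8868, r_2=2.5882, r_3=3.6235, r_4=1.7321 — all match ✓
No second candidate reproduces the full scan.

(x, y, θ) = (4.5, 3.5, 30°)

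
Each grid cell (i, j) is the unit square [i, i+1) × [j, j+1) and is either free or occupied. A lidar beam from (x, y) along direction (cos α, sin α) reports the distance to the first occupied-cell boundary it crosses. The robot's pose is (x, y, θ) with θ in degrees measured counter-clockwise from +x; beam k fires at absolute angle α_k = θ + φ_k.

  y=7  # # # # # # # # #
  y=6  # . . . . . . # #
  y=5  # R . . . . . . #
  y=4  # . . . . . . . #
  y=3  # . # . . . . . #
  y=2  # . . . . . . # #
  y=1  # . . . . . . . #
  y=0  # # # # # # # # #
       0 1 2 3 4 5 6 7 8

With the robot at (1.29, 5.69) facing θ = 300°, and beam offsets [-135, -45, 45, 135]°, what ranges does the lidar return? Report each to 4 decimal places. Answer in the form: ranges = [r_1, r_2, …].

ranges = [0.3002, 1.1205, 6.9467, 1.3562]

beam 1: φ=-135°, α=165°
  direction (-0.9659, 0.2588); cell (1,5); t to first gridline: x 0.3002, y 1.1977 (then +1.0353 / +3.8637)
    (0,5) via x @ 0.3002  # hit
  → r_1 = 0.3002
beam 2: φ=-45°, α=255°
  direction (-0.2588, -0.9659); cell (1,5); t to first gridline: x 1.1205, y 0.7143 (then +3.8637 / +1.0353)
    (1,4) via y @ 0.7143
    (0,4) via x @ 1.1205  # hit
  → r_2 = 1.1205
beam 3: φ=45°, α=345°
  direction (0.9659, -0.2588); cell (1,5); t to first gridline: x 0.7350, y 2.6660 (then +1.0353 / +3.8637)
    (2,5) via x @ 0.7350
    (3,5) via x @ 1.7703
    (3,4) via y @ 2.6660
    (4,4) via x @ 2.8056
    (5,4) via x @ 3.8409
    (6,4) via x @ 4.8762
    (7,4) via x @ 5.9114
    (7,3) via y @ 6.5297
    (8,3) via x @ 6.9467  # hit
  → r_3 = 6.9467
beam 4: φ=135°, α=75°
  direction (0.2588, 0.9659); cell (1,5); t to first gridline: x 2.7432, y 0.3209 (then +3.8637 / +1.0353)
    (1,6) via y @ 0.3209
    (1,7) via y @ 1.3562  # hit
  → r_4 = 1.3562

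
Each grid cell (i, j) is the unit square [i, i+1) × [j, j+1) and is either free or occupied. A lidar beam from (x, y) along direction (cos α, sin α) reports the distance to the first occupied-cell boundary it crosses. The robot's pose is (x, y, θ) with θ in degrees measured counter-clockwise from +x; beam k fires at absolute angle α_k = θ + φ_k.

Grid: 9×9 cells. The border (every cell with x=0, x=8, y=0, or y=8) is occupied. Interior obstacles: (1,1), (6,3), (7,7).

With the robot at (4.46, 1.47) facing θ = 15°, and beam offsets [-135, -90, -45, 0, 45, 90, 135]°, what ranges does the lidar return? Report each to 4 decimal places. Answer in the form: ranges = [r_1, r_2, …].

ranges = [0.5427, 0.4866, 0.9400, 3.6649, 6.3855, 6.7604, 3.9953]

beam 1: φ=-135°, α=240°
  cosα=-0.5000 sinα=-0.8660 | (4,1) | tMaxX 0.9200 tMaxY 0.5427 | tΔX 2.0000 tΔY 1.1547
    t=0.5427 [y] (4,0) — stop
  → r_1 = 0.5427
beam 2: φ=-90°, α=285°
  cosα=0.2588 sinα=-0.9659 | (4,1) | tMaxX 2.0864 tMaxY 0.4866 | tΔX 3.8637 tΔY 1.0353
    t=0.4866 [y] (4,0) — stop
  → r_2 = 0.4866
beam 3: φ=-45°, α=330°
  cosα=0.8660 sinα=-0.5000 | (4,1) | tMaxX 0.6235 tMaxY 0.9400 | tΔX 1.1547 tΔY 2.0000
    t=0.6235 [x] (5,1)
    t=0.9400 [y] (5,0) — stop
  → r_3 = 0.9400
beam 4: φ=0°, α=15°
  cosα=0.9659 sinα=0.2588 | (4,1) | tMaxX 0.5590 tMaxY 2.0478 | tΔX 1.0353 tΔY 3.8637
    t=0.5590 [x] (5,1)
    t=1.5943 [x] (6,1)
    t=2.0478 [y] (6,2)
    t=2.6296 [x] (7,2)
    t=3.6649 [x] (8,2) — stop
  → r_4 = 3.6649
beam 5: φ=45°, α=60°
  cosα=0.5000 sinα=0.8660 | (4,1) | tMaxX 1.0800 tMaxY 0.6120 | tΔX 2.0000 tΔY 1.1547
    t=0.6120 [y] (4,2)
    t=1.0800 [x] (5,2)
    t=1.7667 [y] (5,3)
    t=2.9214 [y] (5,4)
    t=3.0800 [x] (6,4)
    t=4.0761 [y] (6,5)
    t=5.0800 [x] (7,5)
    t=5.2308 [y] (7,6)
    t=6.3855 [y] (7,7) — stop
  → r_5 = 6.3855
beam 6: φ=90°, α=105°
  cosα=-0.2588 sinα=0.9659 | (4,1) | tMaxX 1.7773 tMaxY 0.5487 | tΔX 3.8637 tΔY 1.0353
    t=0.5487 [y] (4,2)
    t=1.5840 [y] (4,3)
    t=1.7773 [x] (3,3)
    t=2.6192 [y] (3,4)
    t=3.6545 [y] (3,5)
    t=4.6898 [y] (3,6)
    t=5.6410 [x] (2,6)
    t=5.7251 [y] (2,7)
    t=6.7604 [y] (2,8) — stop
  → r_6 = 6.7604
beam 7: φ=135°, α=150°
  cosα=-0.8660 sinα=0.5000 | (4,1) | tMaxX 0.5312 tMaxY 1.0600 | tΔX 1.1547 tΔY 2.0000
    t=0.5312 [x] (3,1)
    t=1.0600 [y] (3,2)
    t=1.6859 [x] (2,2)
    t=2.8406 [x] (1,2)
    t=3.0600 [y] (1,3)
    t=3.9953 [x] (0,3) — stop
  → r_7 = 3.9953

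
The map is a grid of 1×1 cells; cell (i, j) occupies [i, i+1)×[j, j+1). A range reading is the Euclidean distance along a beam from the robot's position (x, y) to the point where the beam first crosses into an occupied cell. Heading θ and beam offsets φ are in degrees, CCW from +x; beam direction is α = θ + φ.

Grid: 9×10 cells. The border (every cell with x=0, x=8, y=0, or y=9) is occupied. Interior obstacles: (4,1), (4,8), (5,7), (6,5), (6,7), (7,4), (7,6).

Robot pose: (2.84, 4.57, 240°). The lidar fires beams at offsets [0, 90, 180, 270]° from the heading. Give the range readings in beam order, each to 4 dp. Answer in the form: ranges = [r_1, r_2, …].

beam 1: φ=0°, α=240°
  d=(-0.5000,-0.8660)  start (2,4)  tX=1.6800 tY=0.6582  stride 1/|dx|=2.0000 1/|dy|=1.1547
    cross y-line → (2,3), t=0.6582
    cross x-line → (1,3), t=1.6800
    cross y-line → (1,2), t=1.8129
    cross y-line → (1,1), t=2.9676
    cross x-line → (0,1), t=3.6800 (wall)
  → r_1 = 3.6800
beam 2: φ=90°, α=330°
  d=(0.8660,-0.5000)  start (2,4)  tX=0.1848 tY=1.1400  stride 1/|dx|=1.1547 1/|dy|=2.0000
    cross x-line → (3,4), t=0.1848
    cross y-line → (3,3), t=1.1400
    cross x-line → (4,3), t=1.3395
    cross x-line → (5,3), t=2.4942
    cross y-line → (5,2), t=3.1400
    cross x-line → (6,2), t=3.6489
    cross x-line → (7,2), t=4.8036
    cross y-line → (7,1), t=5.1400
    cross x-line → (8,1), t=5.9583 (wall)
  → r_2 = 5.9583
beam 3: φ=180°, α=60°
  d=(0.5000,0.8660)  start (2,4)  tX=0.3200 tY=0.4965  stride 1/|dx|=2.0000 1/|dy|=1.1547
    cross x-line → (3,4), t=0.3200
    cross y-line → (3,5), t=0.4965
    cross y-line → (3,6), t=1.6512
    cross x-line → (4,6), t=2.3200
    cross y-line → (4,7), t=2.8059
    cross y-line → (4,8), t=3.9606 (wall)
  → r_3 = 3.9606
beam 4: φ=270°, α=150°
  d=(-0.8660,0.5000)  start (2,4)  tX=0.9699 tY=0.8600  stride 1/|dx|=1.1547 1/|dy|=2.0000
    cross y-line → (2,5), t=0.8600
    cross x-line → (1,5), t=0.9699
    cross x-line → (0,5), t=2.1246 (wall)
  → r_4 = 2.1246

ranges = [3.6800, 5.9583, 3.9606, 2.1246]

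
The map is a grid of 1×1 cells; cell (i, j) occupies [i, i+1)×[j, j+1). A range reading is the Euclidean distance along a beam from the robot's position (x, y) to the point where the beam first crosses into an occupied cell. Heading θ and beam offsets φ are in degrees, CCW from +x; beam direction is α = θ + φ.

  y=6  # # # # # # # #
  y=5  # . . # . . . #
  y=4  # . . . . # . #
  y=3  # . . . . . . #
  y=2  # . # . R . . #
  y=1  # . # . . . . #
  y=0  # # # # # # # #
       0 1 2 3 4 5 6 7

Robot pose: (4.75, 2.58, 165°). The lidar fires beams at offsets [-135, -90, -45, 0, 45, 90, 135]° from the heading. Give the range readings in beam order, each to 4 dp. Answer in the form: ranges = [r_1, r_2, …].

ranges = [2.5981, 1.4701, 2.7944, 3.8823, 2.0207, 1.6357, 1.8244]

beam 1: φ=-135°, α=30°
  dir = (cos 30°, sin 30°) = (0.8660, 0.5000); from cell (4,2)
  next x-line at t=0.2887, next y-line at t=0.8400; Δt_x=1.1547, Δt_y=2.0000
    x: enter (5,2) at t=0.2887
    y: enter (5,3) at t=0.8400
    x: enter (6,3) at t=1.4434
    x: enter (7,3) at t=2.5981 ← occupied
  → r_1 = 2.5981
beam 2: φ=-90°, α=75°
  dir = (cos 75°, sin 75°) = (0.2588, 0.9659); from cell (4,2)
  next x-line at t=0.9659, next y-line at t=0.4348; Δt_x=3.8637, Δt_y=1.0353
    y: enter (4,3) at t=0.4348
    x: enter (5,3) at t=0.9659
    y: enter (5,4) at t=1.4701 ← occupied
  → r_2 = 1.4701
beam 3: φ=-45°, α=120°
  dir = (cos 120°, sin 120°) = (-0.5000, 0.8660); from cell (4,2)
  next x-line at t=1.5000, next y-line at t=0.4850; Δt_x=2.0000, Δt_y=1.1547
    y: enter (4,3) at t=0.4850
    x: enter (3,3) at t=1.5000
    y: enter (3,4) at t=1.6397
    y: enter (3,5) at t=2.7944 ← occupied
  → r_3 = 2.7944
beam 4: φ=0°, α=165°
  dir = (cos 165°, sin 165°) = (-0.9659, 0.2588); from cell (4,2)
  next x-line at t=0.7765, next y-line at t=1.6228; Δt_x=1.0353, Δt_y=3.8637
    x: enter (3,2) at t=0.7765
    y: enter (3,3) at t=1.6228
    x: enter (2,3) at t=1.8117
    x: enter (1,3) at t=2.8470
    x: enter (0,3) at t=3.8823 ← occupied
  → r_4 = 3.8823
beam 5: φ=45°, α=210°
  dir = (cos 210°, sin 210°) = (-0.8660, -0.5000); from cell (4,2)
  next x-line at t=0.8660, next y-line at t=1.1600; Δt_x=1.1547, Δt_y=2.0000
    x: enter (3,2) at t=0.8660
    y: enter (3,1) at t=1.1600
    x: enter (2,1) at t=2.0207 ← occupied
  → r_5 = 2.0207
beam 6: φ=90°, α=255°
  dir = (cos 255°, sin 255°) = (-0.2588, -0.9659); from cell (4,2)
  next x-line at t=2.8978, next y-line at t=0.6005; Δt_x=3.8637, Δt_y=1.0353
    y: enter (4,1) at t=0.6005
    y: enter (4,0) at t=1.6357 ← occupied
  → r_6 = 1.6357
beam 7: φ=135°, α=300°
  dir = (cos 300°, sin 300°) = (0.5000, -0.8660); from cell (4,2)
  next x-line at t=0.5000, next y-line at t=0.6697; Δt_x=2.0000, Δt_y=1.1547
    x: enter (5,2) at t=0.5000
    y: enter (5,1) at t=0.6697
    y: enter (5,0) at t=1.8244 ← occupied
  → r_7 = 1.8244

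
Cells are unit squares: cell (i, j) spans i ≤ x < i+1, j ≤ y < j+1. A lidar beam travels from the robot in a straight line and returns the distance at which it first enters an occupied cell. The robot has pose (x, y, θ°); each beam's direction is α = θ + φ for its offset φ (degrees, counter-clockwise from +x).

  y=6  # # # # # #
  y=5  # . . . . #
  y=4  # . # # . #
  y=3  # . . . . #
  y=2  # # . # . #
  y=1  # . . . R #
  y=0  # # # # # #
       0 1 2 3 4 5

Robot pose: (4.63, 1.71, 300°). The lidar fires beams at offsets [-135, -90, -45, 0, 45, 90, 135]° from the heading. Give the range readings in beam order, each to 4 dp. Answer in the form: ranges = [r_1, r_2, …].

beam 1: φ=-135°, α=165°
  d=(-0.9659,0.2588)  start (4,1)  tX=0.6522 tY=1.1205  stride 1/|dx|=1.0353 1/|dy|=3.8637
    cross x-line → (3,1), t=0.6522
    cross y-line → (3,2), t=1.1205 (wall)
  → r_1 = 1.1205
beam 2: φ=-90°, α=210°
  d=(-0.8660,-0.5000)  start (4,1)  tX=0.7275 tY=1.4200  stride 1/|dx|=1.1547 1/|dy|=2.0000
    cross x-line → (3,1), t=0.7275
    cross y-line → (3,0), t=1.4200 (wall)
  → r_2 = 1.4200
beam 3: φ=-45°, α=255°
  d=(-0.2588,-0.9659)  start (4,1)  tX=2.4341 tY=0.7350  stride 1/|dx|=3.8637 1/|dy|=1.0353
    cross y-line → (4,0), t=0.7350 (wall)
  → r_3 = 0.7350
beam 4: φ=0°, α=300°
  d=(0.5000,-0.8660)  start (4,1)  tX=0.7400 tY=0.8198  stride 1/|dx|=2.0000 1/|dy|=1.1547
    cross x-line → (5,1), t=0.7400 (wall)
  → r_4 = 0.7400
beam 5: φ=45°, α=345°
  d=(0.9659,-0.2588)  start (4,1)  tX=0.3831 tY=2.7432  stride 1/|dx|=1.0353 1/|dy|=3.8637
    cross x-line → (5,1), t=0.3831 (wall)
  → r_5 = 0.3831
beam 6: φ=90°, α=30°
  d=(0.8660,0.5000)  start (4,1)  tX=0.4272 tY=0.5800  stride 1/|dx|=1.1547 1/|dy|=2.0000
    cross x-line → (5,1), t=0.4272 (wall)
  → r_6 = 0.4272
beam 7: φ=135°, α=75°
  d=(0.2588,0.9659)  start (4,1)  tX=1.4296 tY=0.3002  stride 1/|dx|=3.8637 1/|dy|=1.0353
    cross y-line → (4,2), t=0.3002
    cross y-line → (4,3), t=1.3355
    cross x-line → (5,3), t=1.4296 (wall)
  → r_7 = 1.4296

ranges = [1.1205, 1.4200, 0.7350, 0.7400, 0.3831, 0.4272, 1.4296]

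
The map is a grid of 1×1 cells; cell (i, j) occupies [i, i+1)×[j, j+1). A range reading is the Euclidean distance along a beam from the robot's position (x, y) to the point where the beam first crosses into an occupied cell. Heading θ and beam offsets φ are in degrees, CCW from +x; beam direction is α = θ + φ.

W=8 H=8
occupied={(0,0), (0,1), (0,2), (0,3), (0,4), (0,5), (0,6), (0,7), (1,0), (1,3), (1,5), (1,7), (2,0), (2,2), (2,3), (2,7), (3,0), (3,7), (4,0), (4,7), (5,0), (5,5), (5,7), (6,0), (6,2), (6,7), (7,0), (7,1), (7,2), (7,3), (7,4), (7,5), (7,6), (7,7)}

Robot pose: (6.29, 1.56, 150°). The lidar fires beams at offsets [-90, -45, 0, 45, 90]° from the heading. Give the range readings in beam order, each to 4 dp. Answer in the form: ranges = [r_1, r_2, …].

ranges = [0.5081, 0.4555, 3.7990, 2.1637, 0.6466]

beam 1: φ=-90°, α=60°
  cosα=0.5000 sinα=0.8660 | (6,1) | tMaxX 1.4200 tMaxY 0.5081 | tΔX 2.0000 tΔY 1.1547
    t=0.5081 [y] (6,2) — stop
  → r_1 = 0.5081
beam 2: φ=-45°, α=105°
  cosα=-0.2588 sinα=0.9659 | (6,1) | tMaxX 1.1205 tMaxY 0.4555 | tΔX 3.8637 tΔY 1.0353
    t=0.4555 [y] (6,2) — stop
  → r_2 = 0.4555
beam 3: φ=0°, α=150°
  cosα=-0.8660 sinα=0.5000 | (6,1) | tMaxX 0.3349 tMaxY 0.8800 | tΔX 1.1547 tΔY 2.0000
    t=0.3349 [x] (5,1)
    t=0.8800 [y] (5,2)
    t=1.4896 [x] (4,2)
    t=2.6443 [x] (3,2)
    t=2.8800 [y] (3,3)
    t=3.7990 [x] (2,3) — stop
  → r_3 = 3.7990
beam 4: φ=45°, α=195°
  cosα=-0.9659 sinα=-0.2588 | (6,1) | tMaxX 0.3002 tMaxY 2.1637 | tΔX 1.0353 tΔY 3.8637
    t=0.3002 [x] (5,1)
    t=1.3355 [x] (4,1)
    t=2.1637 [y] (4,0) — stop
  → r_4 = 2.1637
beam 5: φ=90°, α=240°
  cosα=-0.5000 sinα=-0.8660 | (6,1) | tMaxX 0.5800 tMaxY 0.6466 | tΔX 2.0000 tΔY 1.1547
    t=0.5800 [x] (5,1)
    t=0.6466 [y] (5,0) — stop
  → r_5 = 0.6466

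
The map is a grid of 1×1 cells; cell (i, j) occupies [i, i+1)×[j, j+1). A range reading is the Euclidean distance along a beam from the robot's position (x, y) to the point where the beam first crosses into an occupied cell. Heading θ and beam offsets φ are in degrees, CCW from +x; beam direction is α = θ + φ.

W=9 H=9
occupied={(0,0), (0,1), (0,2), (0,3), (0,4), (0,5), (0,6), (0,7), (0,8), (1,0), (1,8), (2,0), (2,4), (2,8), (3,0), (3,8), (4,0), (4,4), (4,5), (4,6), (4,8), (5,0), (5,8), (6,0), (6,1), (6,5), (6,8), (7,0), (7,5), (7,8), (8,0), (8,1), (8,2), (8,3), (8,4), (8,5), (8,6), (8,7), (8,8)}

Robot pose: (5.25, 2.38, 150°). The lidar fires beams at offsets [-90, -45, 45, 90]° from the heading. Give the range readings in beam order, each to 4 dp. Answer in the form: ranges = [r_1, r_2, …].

beam 1: φ=-90°, α=60°
  dir = (cos 60°, sin 60°) = (0.5000, 0.8660); from cell (5,2)
  next x-line at t=1.5000, next y-line at t=0.7159; Δt_x=2.0000, Δt_y=1.1547
    y: enter (5,3) at t=0.7159
    x: enter (6,3) at t=1.5000
    y: enter (6,4) at t=1.8706
    y: enter (6,5) at t=3.0253 ← occupied
  → r_1 = 3.0253
beam 2: φ=-45°, α=105°
  dir = (cos 105°, sin 105°) = (-0.2588, 0.9659); from cell (5,2)
  next x-line at t=0.9659, next y-line at t=0.6419; Δt_x=3.8637, Δt_y=1.0353
    y: enter (5,3) at t=0.6419
    x: enter (4,3) at t=0.9659
    y: enter (4,4) at t=1.6771 ← occupied
  → r_2 = 1.6771
beam 3: φ=45°, α=195°
  dir = (cos 195°, sin 195°) = (-0.9659, -0.2588); from cell (5,2)
  next x-line at t=0.2588, next y-line at t=1.4682; Δt_x=1.0353, Δt_y=3.8637
    x: enter (4,2) at t=0.2588
    x: enter (3,2) at t=1.2941
    y: enter (3,1) at t=1.4682
    x: enter (2,1) at t=2.3294
    x: enter (1,1) at t=3.3646
    x: enter (0,1) at t=4.3999 ← occupied
  → r_3 = 4.3999
beam 4: φ=90°, α=240°
  dir = (cos 240°, sin 240°) = (-0.5000, -0.8660); from cell (5,2)
  next x-line at t=0.5000, next y-line at t=0.4388; Δt_x=2.0000, Δt_y=1.1547
    y: enter (5,1) at t=0.4388
    x: enter (4,1) at t=0.5000
    y: enter (4,0) at t=1.5935 ← occupied
  → r_4 = 1.5935

ranges = [3.0253, 1.6771, 4.3999, 1.5935]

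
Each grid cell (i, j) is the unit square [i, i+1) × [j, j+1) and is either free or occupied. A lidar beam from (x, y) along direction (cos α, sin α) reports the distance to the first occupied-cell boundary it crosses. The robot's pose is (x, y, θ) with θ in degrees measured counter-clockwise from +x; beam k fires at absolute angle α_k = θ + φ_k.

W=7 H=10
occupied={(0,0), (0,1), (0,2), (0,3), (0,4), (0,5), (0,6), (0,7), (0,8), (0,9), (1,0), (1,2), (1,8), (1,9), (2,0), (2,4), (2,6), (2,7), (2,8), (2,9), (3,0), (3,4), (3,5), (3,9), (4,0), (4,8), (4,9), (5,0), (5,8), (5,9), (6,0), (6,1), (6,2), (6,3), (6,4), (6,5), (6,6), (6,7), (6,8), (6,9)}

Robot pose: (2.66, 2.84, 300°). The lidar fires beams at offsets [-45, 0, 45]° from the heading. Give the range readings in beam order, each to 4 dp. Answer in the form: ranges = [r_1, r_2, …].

ranges = [1.9049, 2.1246, 3.4578]

beam 1: φ=-45°, α=255°
  d=(-0.2588,-0.9659)  start (2,2)  tX=2.5500 tY=0.8696  stride 1/|dx|=3.8637 1/|dy|=1.0353
    cross y-line → (2,1), t=0.8696
    cross y-line → (2,0), t=1.9049 (wall)
  → r_1 = 1.9049
beam 2: φ=0°, α=300°
  d=(0.5000,-0.8660)  start (2,2)  tX=0.6800 tY=0.9699  stride 1/|dx|=2.0000 1/|dy|=1.1547
    cross x-line → (3,2), t=0.6800
    cross y-line → (3,1), t=0.9699
    cross y-line → (3,0), t=2.1246 (wall)
  → r_2 = 2.1246
beam 3: φ=45°, α=345°
  d=(0.9659,-0.2588)  start (2,2)  tX=0.3520 tY=3.2455  stride 1/|dx|=1.0353 1/|dy|=3.8637
    cross x-line → (3,2), t=0.3520
    cross x-line → (4,2), t=1.3873
    cross x-line → (5,2), t=2.4225
    cross y-line → (5,1), t=3.2455
    cross x-line → (6,1), t=3.4578 (wall)
  → r_3 = 3.4578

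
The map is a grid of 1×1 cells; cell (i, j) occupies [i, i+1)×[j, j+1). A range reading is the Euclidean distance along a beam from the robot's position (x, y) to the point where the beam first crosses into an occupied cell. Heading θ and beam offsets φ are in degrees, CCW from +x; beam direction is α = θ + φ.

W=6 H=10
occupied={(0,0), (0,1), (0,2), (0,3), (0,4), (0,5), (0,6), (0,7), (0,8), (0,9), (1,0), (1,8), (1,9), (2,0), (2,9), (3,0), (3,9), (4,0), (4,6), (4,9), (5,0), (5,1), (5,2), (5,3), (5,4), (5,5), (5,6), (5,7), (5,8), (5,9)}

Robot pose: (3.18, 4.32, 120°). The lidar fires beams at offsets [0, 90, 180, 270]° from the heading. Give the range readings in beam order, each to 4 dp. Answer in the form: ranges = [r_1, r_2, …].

ranges = [4.2493, 2.5172, 3.6400, 2.1016]

beam 1: φ=0°, α=120°
  direction (-0.5000, 0.8660); cell (3,4); t to first gridline: x 0.3600, y 0.7852 (then +2.0000 / +1.1547)
    (2,4) via x @ 0.3600
    (2,5) via y @ 0.7852
    (2,6) via y @ 1.9399
    (1,6) via x @ 2.3600
    (1,7) via y @ 3.0946
    (1,8) via y @ 4.2493  # hit
  → r_1 = 4.2493
beam 2: φ=90°, α=210°
  direction (-0.8660, -0.5000); cell (3,4); t to first gridline: x 0.2078, y 0.6400 (then +1.1547 / +2.0000)
    (2,4) via x @ 0.2078
    (2,3) via y @ 0.6400
    (1,3) via x @ 1.3625
    (0,3) via x @ 2.5172  # hit
  → r_2 = 2.5172
beam 3: φ=180°, α=300°
  direction (0.5000, -0.8660); cell (3,4); t to first gridline: x 1.6400, y 0.3695 (then +2.0000 / +1.1547)
    (3,3) via y @ 0.3695
    (3,2) via y @ 1.5242
    (4,2) via x @ 1.6400
    (4,1) via y @ 2.6789
    (5,1) via x @ 3.6400  # hit
  → r_3 = 3.6400
beam 4: φ=270°, α=30°
  direction (0.8660, 0.5000); cell (3,4); t to first gridline: x 0.9469, y 1.3600 (then +1.1547 / +2.0000)
    (4,4) via x @ 0.9469
    (4,5) via y @ 1.3600
    (5,5) via x @ 2.1016  # hit
  → r_4 = 2.1016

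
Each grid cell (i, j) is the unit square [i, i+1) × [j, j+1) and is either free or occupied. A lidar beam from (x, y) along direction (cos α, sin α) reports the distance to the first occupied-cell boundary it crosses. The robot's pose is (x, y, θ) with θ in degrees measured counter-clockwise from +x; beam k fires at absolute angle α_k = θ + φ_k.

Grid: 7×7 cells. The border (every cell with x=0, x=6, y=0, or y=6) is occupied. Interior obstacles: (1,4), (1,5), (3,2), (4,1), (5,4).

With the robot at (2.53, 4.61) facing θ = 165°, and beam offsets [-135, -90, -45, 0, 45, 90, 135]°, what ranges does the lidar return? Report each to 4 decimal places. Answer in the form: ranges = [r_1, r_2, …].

beam 1: φ=-135°, α=30°
  dir = (cos 30°, sin 30°) = (0.8660, 0.5000); from cell (2,4)
  next x-line at t=0.5427, next y-line at t=0.7800; Δt_x=1.1547, Δt_y=2.0000
    x: enter (3,4) at t=0.5427
    y: enter (3,5) at t=0.7800
    x: enter (4,5) at t=1.6974
    y: enter (4,6) at t=2.7800 ← occupied
  → r_1 = 2.7800
beam 2: φ=-90°, α=75°
  dir = (cos 75°, sin 75°) = (0.2588, 0.9659); from cell (2,4)
  next x-line at t=1.8159, next y-line at t=0.4038; Δt_x=3.8637, Δt_y=1.0353
    y: enter (2,5) at t=0.4038
    y: enter (2,6) at t=1.4390 ← occupied
  → r_2 = 1.4390
beam 3: φ=-45°, α=120°
  dir = (cos 120°, sin 120°) = (-0.5000, 0.8660); from cell (2,4)
  next x-line at t=1.0600, next y-line at t=0.4503; Δt_x=2.0000, Δt_y=1.1547
    y: enter (2,5) at t=0.4503
    x: enter (1,5) at t=1.0600 ← occupied
  → r_3 = 1.0600
beam 4: φ=0°, α=165°
  dir = (cos 165°, sin 165°) = (-0.9659, 0.2588); from cell (2,4)
  next x-line at t=0.5487, next y-line at t=1.5068; Δt_x=1.0353, Δt_y=3.8637
    x: enter (1,4) at t=0.5487 ← occupied
  → r_4 = 0.5487
beam 5: φ=45°, α=210°
  dir = (cos 210°, sin 210°) = (-0.8660, -0.5000); from cell (2,4)
  next x-line at t=0.6120, next y-line at t=1.2200; Δt_x=1.1547, Δt_y=2.0000
    x: enter (1,4) at t=0.6120 ← occupied
  → r_5 = 0.6120
beam 6: φ=90°, α=255°
  dir = (cos 255°, sin 255°) = (-0.2588, -0.9659); from cell (2,4)
  next x-line at t=2.0478, next y-line at t=0.6315; Δt_x=3.8637, Δt_y=1.0353
    y: enter (2,3) at t=0.6315
    y: enter (2,2) at t=1.6668
    x: enter (1,2) at t=2.0478
    y: enter (1,1) at t=2.7021
    y: enter (1,0) at t=3.7373 ← occupied
  → r_6 = 3.7373
beam 7: φ=135°, α=300°
  dir = (cos 300°, sin 300°) = (0.5000, -0.8660); from cell (2,4)
  next x-line at t=0.9400, next y-line at t=0.7044; Δt_x=2.0000, Δt_y=1.1547
    y: enter (2,3) at t=0.7044
    x: enter (3,3) at t=0.9400
    y: enter (3,2) at t=1.8591 ← occupied
  → r_7 = 1.8591

ranges = [2.7800, 1.4390, 1.0600, 0.5487, 0.6120, 3.7373, 1.8591]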